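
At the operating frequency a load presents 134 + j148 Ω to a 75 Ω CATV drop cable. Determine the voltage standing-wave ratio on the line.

VSWR ≈ 4.29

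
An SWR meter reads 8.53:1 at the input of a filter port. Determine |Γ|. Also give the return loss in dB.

|Γ| = (S − 1)/(S + 1) = (8.53 − 1)/(8.53 + 1) = 7.53/9.53
RL = −20·log₁₀|Γ| = −20·log₁₀(0.79)

|Γ| ≈ 0.79; return loss ≈ 2.05 dB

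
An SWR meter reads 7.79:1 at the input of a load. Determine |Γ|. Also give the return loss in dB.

|Γ| = (S − 1)/(S + 1) = (7.79 − 1)/(7.79 + 1) = 6.79/8.79
RL = −20·log₁₀|Γ| = −20·log₁₀(0.772)

|Γ| ≈ 0.772; return loss ≈ 2.24 dB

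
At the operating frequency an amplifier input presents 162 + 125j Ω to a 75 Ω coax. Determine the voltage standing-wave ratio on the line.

Γ = (Z_L − Z_0)/(Z_L + Z_0) = (87 + j125)/(237 + j125)
|Γ| = 152/268 = 0.568
VSWR = (1 + |Γ|)/(1 − |Γ|) = 1.57/0.432

VSWR ≈ 3.63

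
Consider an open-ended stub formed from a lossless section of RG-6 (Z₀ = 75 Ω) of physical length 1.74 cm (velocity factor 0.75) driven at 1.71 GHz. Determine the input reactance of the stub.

λ = v/f = 0.75·c / 1.71 GHz = 0.132 m
βl = 2π·l/λ = 2π × 0.132 = 47.6°
tan(βl) = 1.1
For an open-ended stub, Z_in = −jZ_0·cot(βl) = −jZ_0/tan(βl)

X_in ≈ -68.5 Ω (capacitive)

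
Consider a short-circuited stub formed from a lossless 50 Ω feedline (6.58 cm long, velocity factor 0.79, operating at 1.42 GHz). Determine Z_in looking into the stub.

Z_in ≈ −j39.2 Ω

λ = v/f = 0.79·c / 1.42 GHz = 0.167 m
βl = 2π·l/λ = 2π × 0.394 = 142°
tan(βl) = -0.783
For a short-circuited stub, Z_in = jZ_0·tan(βl)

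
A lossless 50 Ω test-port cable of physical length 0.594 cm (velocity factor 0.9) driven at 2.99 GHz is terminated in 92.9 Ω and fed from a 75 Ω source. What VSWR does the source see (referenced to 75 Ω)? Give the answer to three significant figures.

VSWR ≈ 1.6

λ = v/f = 0.9·c / 2.99 GHz = 0.0903 m
βl = 2π·l/λ = 2π × 0.0658 = 23.7°
tan(βl) = 0.439
Z_in = Z_0·(Z_L + jZ_0·tanβl)/(Z_0 + jZ_L·tanβl) = 66.6 − j32.3 Ω
Γ_s = (Z_in − Z_s)/(Z_in + Z_s) = (-8.43 − j32.3)/(142 − j32.3), |Γ_s| = 0.23
VSWR = (1 + |Γ_s|)/(1 − |Γ_s|)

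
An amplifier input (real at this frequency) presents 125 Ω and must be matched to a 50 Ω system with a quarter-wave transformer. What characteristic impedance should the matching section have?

Z_qwt = √(Z_0·R_L) = √(50 × 125) = √6250

Z_qwt ≈ 79.1 Ω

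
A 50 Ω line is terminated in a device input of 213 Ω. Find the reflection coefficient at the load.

Γ = 0.62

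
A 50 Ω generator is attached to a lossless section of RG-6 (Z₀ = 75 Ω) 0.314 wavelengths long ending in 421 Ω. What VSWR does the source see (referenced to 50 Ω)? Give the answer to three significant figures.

VSWR ≈ 4.48

βl = 2π × 0.314 = 113°
tan(βl) = -2.35
Z_in = Z_0·(Z_L + jZ_0·tanβl)/(Z_0 + jZ_L·tanβl) = 15.7 + j30.7 Ω
Γ_s = (Z_in − Z_s)/(Z_in + Z_s) = (-34.3 + j30.7)/(65.7 + j30.7), |Γ_s| = 0.635
VSWR = (1 + |Γ_s|)/(1 − |Γ_s|)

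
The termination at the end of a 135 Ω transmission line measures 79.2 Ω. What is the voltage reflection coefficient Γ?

Γ = (Z_L − Z_0)/(Z_L + Z_0) = (79.2 − 135)/(79.2 + 135) = -55.8/214.2

Γ = -0.261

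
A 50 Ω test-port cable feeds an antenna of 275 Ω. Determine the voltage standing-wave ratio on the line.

VSWR ≈ 5.5

For a purely resistive load, VSWR = R_L/Z_0 or Z_0/R_L (whichever > 1) = 275/50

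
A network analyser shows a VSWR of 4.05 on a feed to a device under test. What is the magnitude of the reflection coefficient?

|Γ| ≈ 0.604

|Γ| = (S − 1)/(S + 1) = (4.05 − 1)/(4.05 + 1) = 3.05/5.05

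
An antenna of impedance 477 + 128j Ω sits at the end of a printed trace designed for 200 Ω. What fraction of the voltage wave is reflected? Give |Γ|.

|Γ| ≈ 0.443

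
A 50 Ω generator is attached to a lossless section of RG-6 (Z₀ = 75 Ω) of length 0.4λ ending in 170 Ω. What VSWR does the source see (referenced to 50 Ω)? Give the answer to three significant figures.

VSWR ≈ 2.81

βl = 2π × 0.4 = 144°
tan(βl) = -0.727
Z_in = Z_0·(Z_L + jZ_0·tanβl)/(Z_0 + jZ_L·tanβl) = 70 + j60.7 Ω
Γ_s = (Z_in − Z_s)/(Z_in + Z_s) = (20 + j60.7)/(120 + j60.7), |Γ_s| = 0.475
VSWR = (1 + |Γ_s|)/(1 − |Γ_s|)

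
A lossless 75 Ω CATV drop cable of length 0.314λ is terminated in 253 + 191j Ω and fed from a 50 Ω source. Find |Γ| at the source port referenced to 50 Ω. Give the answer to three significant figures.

|Γ| ≈ 0.592

βl = 2π × 0.314 = 113°
tan(βl) = -2.35
Z_in = Z_0·(Z_L + jZ_0·tanβl)/(Z_0 + jZ_L·tanβl) = 14.8 + j18.9 Ω
Γ_s = (Z_in − Z_s)/(Z_in + Z_s) = (-35.2 + j18.9)/(64.8 + j18.9), |Γ_s| = 0.592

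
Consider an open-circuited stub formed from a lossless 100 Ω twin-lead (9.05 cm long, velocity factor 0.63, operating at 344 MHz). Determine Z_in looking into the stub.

λ = v/f = 0.63·c / 344 MHz = 0.549 m
βl = 2π·l/λ = 2π × 0.165 = 59.3°
tan(βl) = 1.68
For an open-circuited stub, Z_in = −jZ_0·cot(βl) = −jZ_0/tan(βl)

Z_in ≈ −j59.4 Ω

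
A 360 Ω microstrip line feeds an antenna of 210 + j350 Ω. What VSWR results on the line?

Γ = (Z_L − Z_0)/(Z_L + Z_0) = (-150 + j350)/(570 + j350)
|Γ| = 381/669 = 0.569
VSWR = (1 + |Γ|)/(1 − |Γ|) = 1.57/0.431

VSWR ≈ 3.64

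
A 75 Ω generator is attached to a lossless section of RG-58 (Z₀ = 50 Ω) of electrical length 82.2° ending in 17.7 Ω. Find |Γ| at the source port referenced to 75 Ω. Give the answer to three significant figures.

tan(βl) = 7.3
Z_in = Z_0·(Z_L + jZ_0·tanβl)/(Z_0 + jZ_L·tanβl) = 125 + j41.6 Ω
Γ_s = (Z_in − Z_s)/(Z_in + Z_s) = (50.2 + j41.6)/(200 + j41.6), |Γ_s| = 0.319

|Γ| ≈ 0.319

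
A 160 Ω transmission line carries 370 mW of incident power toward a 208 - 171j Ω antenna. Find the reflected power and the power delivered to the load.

|Γ| = |(48 − j171)/(368 − j171)| = 0.438
|Γ|² = 0.192
P_refl = |Γ|²·P_inc = 70.9 mW, P_del = (1 − |Γ|²)·P_inc = 299 mW

P_reflected ≈ 70.9 mW; P_delivered ≈ 299 mW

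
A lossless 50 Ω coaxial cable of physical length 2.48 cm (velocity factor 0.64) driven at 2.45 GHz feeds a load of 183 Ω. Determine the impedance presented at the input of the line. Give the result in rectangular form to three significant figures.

Z_in ≈ 16.1 + j20.2 Ω

λ = v/f = 0.64·c / 2.45 GHz = 0.0784 m
βl = 2π·l/λ = 2π × 0.316 = 114°
tan(βl) = tan(114°) = -2.25
Z_in = Z_0·(Z_L + jZ_0·tanβl)/(Z_0 + jZ_L·tanβl)
     = 50·(183 − j113)/(50 − j412)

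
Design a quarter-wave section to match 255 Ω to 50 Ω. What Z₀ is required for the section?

Z_qwt ≈ 113 Ω

Z_qwt = √(Z_0·R_L) = √(50 × 255) = √12750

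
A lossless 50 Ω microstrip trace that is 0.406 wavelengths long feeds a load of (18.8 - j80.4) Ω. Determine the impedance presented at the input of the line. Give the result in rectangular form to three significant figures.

βl = 2π × 0.406 = 146°
tan(βl) = tan(146°) = -0.67
Z_in = Z_0·(Z_L + jZ_0·tanβl)/(Z_0 + jZ_L·tanβl)
     = 50·(18.8 − j114)/(-3.9 − j12.6)

Z_in ≈ 391 + j196 Ω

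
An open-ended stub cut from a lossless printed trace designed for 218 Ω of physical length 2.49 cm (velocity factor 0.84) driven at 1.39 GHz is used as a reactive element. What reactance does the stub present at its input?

X_in ≈ -187 Ω (capacitive)

λ = v/f = 0.84·c / 1.39 GHz = 0.181 m
βl = 2π·l/λ = 2π × 0.137 = 49.4°
tan(βl) = 1.17
For an open-ended stub, Z_in = −jZ_0·cot(βl) = −jZ_0/tan(βl)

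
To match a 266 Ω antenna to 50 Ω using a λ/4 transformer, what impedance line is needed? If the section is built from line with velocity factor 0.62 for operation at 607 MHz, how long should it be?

Z_qwt ≈ 115 Ω; length ≈ 7.66 cm

Z_qwt = √(Z_0·R_L) = √(50 × 266) = √13300
λ = 0.62·c/f = 0.306 m, so l = λ/4 = 0.0766 m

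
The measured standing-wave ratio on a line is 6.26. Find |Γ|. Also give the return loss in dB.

|Γ| ≈ 0.725; return loss ≈ 2.8 dB

|Γ| = (S − 1)/(S + 1) = (6.26 − 1)/(6.26 + 1) = 5.26/7.26
RL = −20·log₁₀|Γ| = −20·log₁₀(0.725)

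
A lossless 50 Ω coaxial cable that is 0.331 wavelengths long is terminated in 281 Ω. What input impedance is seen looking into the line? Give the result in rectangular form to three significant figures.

βl = 2π × 0.331 = 119°
tan(βl) = tan(119°) = -1.79
Z_in = Z_0·(Z_L + jZ_0·tanβl)/(Z_0 + jZ_L·tanβl)
     = 50·(281 − j89.6)/(50 − j504)

Z_in ≈ 11.6 + j26.8 Ω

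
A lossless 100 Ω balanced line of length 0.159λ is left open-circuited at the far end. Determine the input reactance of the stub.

βl = 2π × 0.159 = 57.2°
tan(βl) = 1.55
For an open-circuited stub, Z_in = −jZ_0·cot(βl) = −jZ_0/tan(βl)

X_in ≈ -64.3 Ω (capacitive)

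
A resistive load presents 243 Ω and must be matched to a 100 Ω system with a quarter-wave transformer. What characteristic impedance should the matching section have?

Z_qwt ≈ 156 Ω

Z_qwt = √(Z_0·R_L) = √(100 × 243) = √24300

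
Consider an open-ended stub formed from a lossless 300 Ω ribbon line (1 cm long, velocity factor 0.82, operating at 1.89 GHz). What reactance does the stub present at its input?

λ = v/f = 0.82·c / 1.89 GHz = 0.13 m
βl = 2π·l/λ = 2π × 0.0768 = 27.7°
tan(βl) = 0.524
For an open-ended stub, Z_in = −jZ_0·cot(βl) = −jZ_0/tan(βl)

X_in ≈ -572 Ω (capacitive)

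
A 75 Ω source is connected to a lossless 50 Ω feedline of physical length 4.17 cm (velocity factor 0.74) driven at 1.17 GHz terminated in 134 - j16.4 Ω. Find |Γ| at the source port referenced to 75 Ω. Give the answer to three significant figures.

|Γ| ≈ 0.604

λ = v/f = 0.74·c / 1.17 GHz = 0.19 m
βl = 2π·l/λ = 2π × 0.22 = 79.1°
tan(βl) = 5.2
Z_in = Z_0·(Z_L + jZ_0·tanβl)/(Z_0 + jZ_L·tanβl) = 18.6 − j5.99 Ω
Γ_s = (Z_in − Z_s)/(Z_in + Z_s) = (-56.4 − j5.99)/(93.6 − j5.99), |Γ_s| = 0.604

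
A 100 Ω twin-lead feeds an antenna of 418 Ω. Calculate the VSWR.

VSWR ≈ 4.18

Γ = (418 − 100)/(418 + 100) = 0.614
VSWR = (1 + 0.614)/(1 − 0.614)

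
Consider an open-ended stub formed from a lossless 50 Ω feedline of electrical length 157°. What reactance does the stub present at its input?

tan(βl) = -0.424
For an open-ended stub, Z_in = −jZ_0·cot(βl) = −jZ_0/tan(βl)

X_in ≈ 118 Ω (inductive)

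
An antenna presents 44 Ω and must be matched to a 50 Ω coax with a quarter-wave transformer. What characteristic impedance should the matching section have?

Z_qwt ≈ 46.9 Ω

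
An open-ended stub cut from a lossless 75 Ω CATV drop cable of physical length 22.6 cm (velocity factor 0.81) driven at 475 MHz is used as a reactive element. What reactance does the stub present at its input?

λ = v/f = 0.81·c / 475 MHz = 0.512 m
βl = 2π·l/λ = 2π × 0.442 = 159°
tan(βl) = -0.383
For an open-ended stub, Z_in = −jZ_0·cot(βl) = −jZ_0/tan(βl)

X_in ≈ 196 Ω (inductive)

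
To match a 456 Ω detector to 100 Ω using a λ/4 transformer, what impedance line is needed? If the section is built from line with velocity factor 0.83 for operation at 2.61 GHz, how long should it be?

Z_qwt = √(Z_0·R_L) = √(100 × 456) = √45600
λ = 0.83·c/f = 0.0954 m, so l = λ/4 = 0.0239 m

Z_qwt ≈ 214 Ω; length ≈ 2.39 cm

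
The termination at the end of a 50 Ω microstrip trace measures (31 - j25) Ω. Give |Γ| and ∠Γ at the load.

Γ ≈ 0.37 ∠ -110°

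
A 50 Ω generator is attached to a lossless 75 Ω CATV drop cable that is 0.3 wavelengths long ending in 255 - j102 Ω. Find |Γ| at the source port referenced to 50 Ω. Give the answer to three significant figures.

βl = 2π × 0.3 = 108°
tan(βl) = -3.08
Z_in = Z_0·(Z_L + jZ_0·tanβl)/(Z_0 + jZ_L·tanβl) = 22.3 + j31.2 Ω
Γ_s = (Z_in − Z_s)/(Z_in + Z_s) = (-27.7 + j31.2)/(72.3 + j31.2), |Γ_s| = 0.529

|Γ| ≈ 0.529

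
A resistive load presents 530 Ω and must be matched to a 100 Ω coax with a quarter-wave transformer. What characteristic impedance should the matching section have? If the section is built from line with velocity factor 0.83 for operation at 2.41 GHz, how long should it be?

Z_qwt = √(Z_0·R_L) = √(100 × 530) = √53000
λ = 0.83·c/f = 0.103 m, so l = λ/4 = 0.0258 m

Z_qwt ≈ 230 Ω; length ≈ 2.58 cm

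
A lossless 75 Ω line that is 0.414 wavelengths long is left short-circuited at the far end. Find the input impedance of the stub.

Z_in ≈ −j45 Ω

βl = 2π × 0.414 = 149°
tan(βl) = -0.6
For a short-circuited stub, Z_in = jZ_0·tan(βl)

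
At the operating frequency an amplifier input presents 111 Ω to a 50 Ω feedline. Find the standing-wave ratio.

Γ = (111 − 50)/(111 + 50) = 0.379
VSWR = (1 + 0.379)/(1 − 0.379)

VSWR ≈ 2.22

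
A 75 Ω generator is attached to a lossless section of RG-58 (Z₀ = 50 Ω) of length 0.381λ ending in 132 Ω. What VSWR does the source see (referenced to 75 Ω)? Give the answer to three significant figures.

VSWR ≈ 2.85

βl = 2π × 0.381 = 137°
tan(βl) = -0.927
Z_in = Z_0·(Z_L + jZ_0·tanβl)/(Z_0 + jZ_L·tanβl) = 35.1 + j39.6 Ω
Γ_s = (Z_in − Z_s)/(Z_in + Z_s) = (-39.9 + j39.6)/(110 + j39.6), |Γ_s| = 0.48
VSWR = (1 + |Γ_s|)/(1 − |Γ_s|)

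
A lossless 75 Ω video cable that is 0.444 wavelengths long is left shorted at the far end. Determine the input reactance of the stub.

βl = 2π × 0.444 = 160°
tan(βl) = -0.367
For a shorted stub, Z_in = jZ_0·tan(βl)

X_in ≈ -27.5 Ω (capacitive)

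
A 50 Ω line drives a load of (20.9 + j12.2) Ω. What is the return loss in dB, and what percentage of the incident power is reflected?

Γ = (-29.1 + j12.2)/(70.9 + j12.2), |Γ| = 0.439
RL = −20·log₁₀(0.439) = 7.16 dB
P_refl/P_inc = |Γ|² = 0.192

RL ≈ 7.16 dB; 19.2% of incident power reflected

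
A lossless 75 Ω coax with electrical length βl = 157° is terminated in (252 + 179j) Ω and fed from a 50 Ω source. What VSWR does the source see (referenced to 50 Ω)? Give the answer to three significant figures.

tan(βl) = -0.424
Z_in = Z_0·(Z_L + jZ_0·tanβl)/(Z_0 + jZ_L·tanβl) = 48.9 + j108 Ω
Γ_s = (Z_in − Z_s)/(Z_in + Z_s) = (-1.14 + j108)/(98.9 + j108), |Γ_s| = 0.737
VSWR = (1 + |Γ_s|)/(1 − |Γ_s|)

VSWR ≈ 6.6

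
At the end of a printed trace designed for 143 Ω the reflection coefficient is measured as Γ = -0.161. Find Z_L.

Z_L ≈ 103 Ω

Z_L = Z_0·(1 + Γ)/(1 − Γ) = 143·(0.839)/(1.16)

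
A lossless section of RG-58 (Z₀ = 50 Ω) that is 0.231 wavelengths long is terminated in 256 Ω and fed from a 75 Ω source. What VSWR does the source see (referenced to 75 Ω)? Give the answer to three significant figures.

βl = 2π × 0.231 = 83.2°
tan(βl) = 8.34
Z_in = Z_0·(Z_L + jZ_0·tanβl)/(Z_0 + jZ_L·tanβl) = 9.9 − j5.77 Ω
Γ_s = (Z_in − Z_s)/(Z_in + Z_s) = (-65.1 − j5.77)/(84.9 − j5.77), |Γ_s| = 0.768
VSWR = (1 + |Γ_s|)/(1 − |Γ_s|)

VSWR ≈ 7.62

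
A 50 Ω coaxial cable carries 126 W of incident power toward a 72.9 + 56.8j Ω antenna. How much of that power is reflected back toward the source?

P_reflected ≈ 25.8 W

|Γ| = |(22.9 + j56.8)/(122.9 + j56.8)| = 0.452
|Γ|² = 0.205
P_refl = |Γ|²·P_inc = 25.8 W, P_del = (1 − |Γ|²)·P_inc = 100 W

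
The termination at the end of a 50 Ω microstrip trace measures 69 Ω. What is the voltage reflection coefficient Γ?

Γ = 0.16

Γ = (Z_L − Z_0)/(Z_L + Z_0) = (69 − 50)/(69 + 50) = 19/119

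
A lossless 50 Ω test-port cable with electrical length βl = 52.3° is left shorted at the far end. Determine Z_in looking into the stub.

Z_in ≈ +j64.7 Ω

tan(βl) = 1.29
For a shorted stub, Z_in = jZ_0·tan(βl)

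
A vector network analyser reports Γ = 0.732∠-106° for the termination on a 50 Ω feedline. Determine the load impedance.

Z_L = Z_0·(1 + Γ)/(1 − Γ) = 50·(0.798 − j0.704)/(1.2 + j0.704)

Z_L ≈ 12 − j36.3 Ω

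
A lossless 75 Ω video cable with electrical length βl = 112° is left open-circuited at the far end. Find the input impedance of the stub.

tan(βl) = -2.48
For an open-circuited stub, Z_in = −jZ_0·cot(βl) = −jZ_0/tan(βl)

Z_in ≈ +j30.3 Ω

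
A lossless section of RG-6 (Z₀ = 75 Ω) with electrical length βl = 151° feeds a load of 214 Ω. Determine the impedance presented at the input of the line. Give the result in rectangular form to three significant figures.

Z_in ≈ 79.9 + j84.8 Ω

tan(βl) = tan(151°) = -0.554
Z_in = Z_0·(Z_L + jZ_0·tanβl)/(Z_0 + jZ_L·tanβl)
     = 75·(214 − j41.6)/(75 − j119)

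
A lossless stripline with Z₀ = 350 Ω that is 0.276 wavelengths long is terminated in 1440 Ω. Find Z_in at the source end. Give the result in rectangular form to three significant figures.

βl = 2π × 0.276 = 99.4°
tan(βl) = tan(99.4°) = -6.07
Z_in = Z_0·(Z_L + jZ_0·tanβl)/(Z_0 + jZ_L·tanβl)
     = 350·(1440 − j2120)/(350 − j8740)

Z_in ≈ 87.2 + j54.2 Ω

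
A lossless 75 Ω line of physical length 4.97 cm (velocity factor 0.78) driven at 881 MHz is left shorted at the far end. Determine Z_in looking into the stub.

Z_in ≈ +j180 Ω

λ = v/f = 0.78·c / 881 MHz = 0.266 m
βl = 2π·l/λ = 2π × 0.187 = 67.4°
tan(βl) = 2.4
For a shorted stub, Z_in = jZ_0·tan(βl)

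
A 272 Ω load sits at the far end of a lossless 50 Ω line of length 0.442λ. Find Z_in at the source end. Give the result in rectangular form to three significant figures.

βl = 2π × 0.442 = 159°
tan(βl) = tan(159°) = -0.381
Z_in = Z_0·(Z_L + jZ_0·tanβl)/(Z_0 + jZ_L·tanβl)
     = 50·(272 − j19.1)/(50 − j104)

Z_in ≈ 58.7 + j103 Ω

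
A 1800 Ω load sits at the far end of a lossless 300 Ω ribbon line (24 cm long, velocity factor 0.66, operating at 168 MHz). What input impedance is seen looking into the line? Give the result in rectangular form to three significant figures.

λ = v/f = 0.66·c / 168 MHz = 1.18 m
βl = 2π·l/λ = 2π × 0.204 = 73.3°
tan(βl) = tan(73.3°) = 3.34
Z_in = Z_0·(Z_L + jZ_0·tanβl)/(Z_0 + jZ_L·tanβl)
     = 300·(1800 + j1000)/(300 + j6000)

Z_in ≈ 54.4 − j87.2 Ω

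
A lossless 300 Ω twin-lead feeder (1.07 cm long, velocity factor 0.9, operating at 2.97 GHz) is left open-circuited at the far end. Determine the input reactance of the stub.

λ = v/f = 0.9·c / 2.97 GHz = 0.0909 m
βl = 2π·l/λ = 2π × 0.118 = 42.4°
tan(βl) = 0.912
For an open-circuited stub, Z_in = −jZ_0·cot(βl) = −jZ_0/tan(βl)

X_in ≈ -329 Ω (capacitive)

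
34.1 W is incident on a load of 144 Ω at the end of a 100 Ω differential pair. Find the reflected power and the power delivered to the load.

Γ = (144 − 100)/(144 + 100) = 0.18
|Γ|² = 0.0325
P_refl = |Γ|²·P_inc = 1.11 W, P_del = (1 − |Γ|²)·P_inc = 33 W

P_reflected ≈ 1.11 W; P_delivered ≈ 33 W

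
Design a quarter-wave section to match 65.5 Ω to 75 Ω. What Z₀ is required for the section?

Z_qwt ≈ 70.1 Ω

Z_qwt = √(Z_0·R_L) = √(75 × 65.5) = √4912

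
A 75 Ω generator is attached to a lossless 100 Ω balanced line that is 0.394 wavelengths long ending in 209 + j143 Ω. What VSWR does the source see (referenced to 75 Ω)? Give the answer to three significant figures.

VSWR ≈ 3.17

βl = 2π × 0.394 = 142°
tan(βl) = -0.786
Z_in = Z_0·(Z_L + jZ_0·tanβl)/(Z_0 + jZ_L·tanβl) = 46.9 + j66.6 Ω
Γ_s = (Z_in − Z_s)/(Z_in + Z_s) = (-28.1 + j66.6)/(122 + j66.6), |Γ_s| = 0.52
VSWR = (1 + |Γ_s|)/(1 − |Γ_s|)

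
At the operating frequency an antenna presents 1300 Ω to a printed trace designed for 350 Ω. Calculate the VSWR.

VSWR ≈ 3.71

Γ = (1300 − 350)/(1300 + 350) = 0.576
VSWR = (1 + 0.576)/(1 − 0.576)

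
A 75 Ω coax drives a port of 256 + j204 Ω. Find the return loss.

Γ = (181 + j204)/(331 + j204), |Γ| = 0.701
RL = −20·log₁₀|Γ| = −20·log₁₀(0.701)

RL ≈ 3.08 dB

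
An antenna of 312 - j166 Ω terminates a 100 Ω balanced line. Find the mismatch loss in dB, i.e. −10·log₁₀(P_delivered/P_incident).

Γ = (212 − j166)/(412 − j166), |Γ| = 0.606
|Γ|² = 0.367, so P_del/P_inc = 1 − |Γ|² = 0.633
ML = −10·log₁₀(1 − |Γ|²)

mismatch loss ≈ 1.99 dB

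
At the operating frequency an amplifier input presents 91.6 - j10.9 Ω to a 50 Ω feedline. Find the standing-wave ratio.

Γ = (Z_L − Z_0)/(Z_L + Z_0) = (41.6 − j10.9)/(141.6 − j10.9)
|Γ| = 43/142 = 0.303
VSWR = (1 + |Γ|)/(1 − |Γ|) = 1.3/0.697

VSWR ≈ 1.87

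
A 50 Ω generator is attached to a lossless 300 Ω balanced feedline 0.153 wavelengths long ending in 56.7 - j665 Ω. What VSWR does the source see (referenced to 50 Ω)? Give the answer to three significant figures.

VSWR ≈ 11.7

βl = 2π × 0.153 = 55.1°
tan(βl) = 1.43
Z_in = Z_0·(Z_L + jZ_0·tanβl)/(Z_0 + jZ_L·tanβl) = 9.88 − j57 Ω
Γ_s = (Z_in − Z_s)/(Z_in + Z_s) = (-40.1 − j57)/(59.9 − j57), |Γ_s| = 0.843
VSWR = (1 + |Γ_s|)/(1 − |Γ_s|)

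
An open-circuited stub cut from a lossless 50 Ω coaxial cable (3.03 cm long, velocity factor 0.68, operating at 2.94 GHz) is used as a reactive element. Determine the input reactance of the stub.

λ = v/f = 0.68·c / 2.94 GHz = 0.0694 m
βl = 2π·l/λ = 2π × 0.437 = 157°
tan(βl) = -0.42
For an open-circuited stub, Z_in = −jZ_0·cot(βl) = −jZ_0/tan(βl)

X_in ≈ 119 Ω (inductive)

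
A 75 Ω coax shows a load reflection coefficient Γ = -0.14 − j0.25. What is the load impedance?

Z_L = Z_0·(1 + Γ)/(1 − Γ) = 75·(0.86 − j0.25)/(1.14 + j0.25)

Z_L ≈ 50.5 − j27.5 Ω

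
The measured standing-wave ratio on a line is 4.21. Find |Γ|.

|Γ| ≈ 0.616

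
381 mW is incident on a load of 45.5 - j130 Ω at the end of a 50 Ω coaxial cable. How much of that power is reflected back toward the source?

|Γ| = |(-4.5 − j130)/(95.5 − j130)| = 0.806
|Γ|² = 0.65
P_refl = |Γ|²·P_inc = 248 mW, P_del = (1 − |Γ|²)·P_inc = 133 mW

P_reflected ≈ 248 mW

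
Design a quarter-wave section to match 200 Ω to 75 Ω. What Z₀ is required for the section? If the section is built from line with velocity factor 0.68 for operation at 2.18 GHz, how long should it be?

Z_qwt ≈ 122 Ω; length ≈ 2.34 cm

Z_qwt = √(Z_0·R_L) = √(75 × 200) = √15000
λ = 0.68·c/f = 0.0936 m, so l = λ/4 = 0.0234 m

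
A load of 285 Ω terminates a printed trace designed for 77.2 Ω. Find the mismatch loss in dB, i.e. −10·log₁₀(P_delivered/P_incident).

Γ = (285 − 77.2)/(285 + 77.2) = 0.574
|Γ|² = 0.329, so P_del/P_inc = 1 − |Γ|² = 0.671
ML = −10·log₁₀(1 − |Γ|²)

mismatch loss ≈ 1.73 dB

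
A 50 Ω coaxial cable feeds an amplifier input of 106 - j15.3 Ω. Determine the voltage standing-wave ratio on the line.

VSWR ≈ 2.18

Γ = (Z_L − Z_0)/(Z_L + Z_0) = (56 − j15.3)/(156 − j15.3)
|Γ| = 58.1/157 = 0.37
VSWR = (1 + |Γ|)/(1 − |Γ|) = 1.37/0.63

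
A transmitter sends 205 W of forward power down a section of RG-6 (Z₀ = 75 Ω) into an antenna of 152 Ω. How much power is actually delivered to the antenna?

Γ = (152 − 75)/(152 + 75) = 0.339
|Γ|² = 0.115
P_refl = |Γ|²·P_inc = 23.6 W, P_del = (1 − |Γ|²)·P_inc = 181 W

P_delivered ≈ 181 W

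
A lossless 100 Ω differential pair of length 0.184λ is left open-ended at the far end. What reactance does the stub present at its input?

βl = 2π × 0.184 = 66.2°
tan(βl) = 2.27
For an open-ended stub, Z_in = −jZ_0·cot(βl) = −jZ_0/tan(βl)

X_in ≈ -44 Ω (capacitive)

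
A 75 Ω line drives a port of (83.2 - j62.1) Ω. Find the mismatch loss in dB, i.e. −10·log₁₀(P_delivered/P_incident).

mismatch loss ≈ 0.634 dB

Γ = (8.2 − j62.1)/(158.2 − j62.1), |Γ| = 0.369
|Γ|² = 0.136, so P_del/P_inc = 1 − |Γ|² = 0.864
ML = −10·log₁₀(1 − |Γ|²)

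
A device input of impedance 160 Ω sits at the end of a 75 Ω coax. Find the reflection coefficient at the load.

Γ = 0.362

Γ = (Z_L − Z_0)/(Z_L + Z_0) = (160 − 75)/(160 + 75) = 85/235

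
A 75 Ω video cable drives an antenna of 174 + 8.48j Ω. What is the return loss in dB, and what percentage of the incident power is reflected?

Γ = (99 + j8.48)/(249 + j8.48), |Γ| = 0.399
RL = −20·log₁₀(0.399) = 7.98 dB
P_refl/P_inc = |Γ|² = 0.159

RL ≈ 7.98 dB; 15.9% of incident power reflected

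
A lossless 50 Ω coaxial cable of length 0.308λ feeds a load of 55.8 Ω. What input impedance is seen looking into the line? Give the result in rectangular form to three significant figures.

Z_in ≈ 46 + j3.37 Ω

βl = 2π × 0.308 = 111°
tan(βl) = tan(111°) = -2.62
Z_in = Z_0·(Z_L + jZ_0·tanβl)/(Z_0 + jZ_L·tanβl)
     = 50·(55.8 − j131)/(50 − j146)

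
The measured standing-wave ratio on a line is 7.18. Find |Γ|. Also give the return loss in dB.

|Γ| = (S − 1)/(S + 1) = (7.18 − 1)/(7.18 + 1) = 6.18/8.18
RL = −20·log₁₀|Γ| = −20·log₁₀(0.756)

|Γ| ≈ 0.756; return loss ≈ 2.44 dB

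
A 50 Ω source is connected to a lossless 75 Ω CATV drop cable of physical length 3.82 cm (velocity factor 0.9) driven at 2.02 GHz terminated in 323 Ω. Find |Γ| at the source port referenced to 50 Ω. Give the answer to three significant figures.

|Γ| ≈ 0.508

λ = v/f = 0.9·c / 2.02 GHz = 0.134 m
βl = 2π·l/λ = 2π × 0.286 = 103°
tan(βl) = -4.37
Z_in = Z_0·(Z_L + jZ_0·tanβl)/(Z_0 + jZ_L·tanβl) = 18.3 + j16.2 Ω
Γ_s = (Z_in − Z_s)/(Z_in + Z_s) = (-31.7 + j16.2)/(68.3 + j16.2), |Γ_s| = 0.508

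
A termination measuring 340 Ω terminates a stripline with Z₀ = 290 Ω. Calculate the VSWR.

Γ = (340 − 290)/(340 + 290) = 0.0794
VSWR = (1 + 0.0794)/(1 − 0.0794)

VSWR ≈ 1.17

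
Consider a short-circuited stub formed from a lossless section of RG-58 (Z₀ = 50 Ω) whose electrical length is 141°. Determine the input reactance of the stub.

tan(βl) = -0.81
For a short-circuited stub, Z_in = jZ_0·tan(βl)

X_in ≈ -40.5 Ω (capacitive)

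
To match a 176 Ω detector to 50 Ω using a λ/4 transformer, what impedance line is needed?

Z_qwt ≈ 93.8 Ω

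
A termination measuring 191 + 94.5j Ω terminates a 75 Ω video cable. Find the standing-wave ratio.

Γ = (Z_L − Z_0)/(Z_L + Z_0) = (116 + j94.5)/(266 + j94.5)
|Γ| = 150/282 = 0.53
VSWR = (1 + |Γ|)/(1 − |Γ|) = 1.53/0.47

VSWR ≈ 3.26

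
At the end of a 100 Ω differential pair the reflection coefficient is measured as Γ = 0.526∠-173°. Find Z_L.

Z_L ≈ 31.2 − j5.52 Ω

Z_L = Z_0·(1 + Γ)/(1 − Γ) = 100·(0.478 − j0.0641)/(1.52 + j0.0641)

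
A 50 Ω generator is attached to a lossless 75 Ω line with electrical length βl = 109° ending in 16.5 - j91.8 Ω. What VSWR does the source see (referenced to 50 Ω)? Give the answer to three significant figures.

tan(βl) = -2.9
Z_in = Z_0·(Z_L + jZ_0·tanβl)/(Z_0 + jZ_L·tanβl) = 22.4 + j116 Ω
Γ_s = (Z_in − Z_s)/(Z_in + Z_s) = (-27.6 + j116)/(72.4 + j116), |Γ_s| = 0.871
VSWR = (1 + |Γ_s|)/(1 − |Γ_s|)

VSWR ≈ 14.5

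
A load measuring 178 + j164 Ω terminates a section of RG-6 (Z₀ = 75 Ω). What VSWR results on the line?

Γ = (Z_L − Z_0)/(Z_L + Z_0) = (103 + j164)/(253 + j164)
|Γ| = 194/302 = 0.642
VSWR = (1 + |Γ|)/(1 − |Γ|) = 1.64/0.358

VSWR ≈ 4.59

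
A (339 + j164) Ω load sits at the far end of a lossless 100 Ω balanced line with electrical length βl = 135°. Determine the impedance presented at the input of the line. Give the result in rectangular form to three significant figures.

tan(βl) = tan(135°) = -1
Z_in = Z_0·(Z_L + jZ_0·tanβl)/(Z_0 + jZ_L·tanβl)
     = 100·(339 + j64)/(264 − j339)

Z_in ≈ 36.7 + j71.4 Ω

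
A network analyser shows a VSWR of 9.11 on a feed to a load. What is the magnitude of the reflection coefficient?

|Γ| ≈ 0.802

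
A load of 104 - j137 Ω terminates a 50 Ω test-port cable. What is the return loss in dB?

Γ = (54 − j137)/(154 − j137), |Γ| = 0.714
RL = −20·log₁₀|Γ| = −20·log₁₀(0.714)

RL ≈ 2.92 dB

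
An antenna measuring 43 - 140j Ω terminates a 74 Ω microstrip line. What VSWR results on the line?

Γ = (Z_L − Z_0)/(Z_L + Z_0) = (-31 − j140)/(117 − j140)
|Γ| = 143/182 = 0.786
VSWR = (1 + |Γ|)/(1 − |Γ|) = 1.79/0.214

VSWR ≈ 8.34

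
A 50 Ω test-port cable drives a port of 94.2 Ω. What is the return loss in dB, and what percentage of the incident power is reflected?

Γ = (94.2 − 50)/(94.2 + 50) = 0.307
RL = −20·log₁₀(0.307) = 10.3 dB
P_refl/P_inc = |Γ|² = 0.094

RL ≈ 10.3 dB; 9.4% of incident power reflected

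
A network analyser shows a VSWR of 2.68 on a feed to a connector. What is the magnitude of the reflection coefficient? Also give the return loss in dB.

|Γ| = (S − 1)/(S + 1) = (2.68 − 1)/(2.68 + 1) = 1.68/3.68
RL = −20·log₁₀|Γ| = −20·log₁₀(0.457)

|Γ| ≈ 0.457; return loss ≈ 6.81 dB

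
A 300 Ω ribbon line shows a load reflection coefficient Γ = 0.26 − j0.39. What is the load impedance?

Z_L = Z_0·(1 + Γ)/(1 − Γ) = 300·(1.26 − j0.39)/(0.74 + j0.39)

Z_L ≈ 335 − j334 Ω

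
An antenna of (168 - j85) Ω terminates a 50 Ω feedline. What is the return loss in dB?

RL ≈ 4.13 dB

Γ = (118 − j85)/(218 − j85), |Γ| = 0.622
RL = −20·log₁₀|Γ| = −20·log₁₀(0.622)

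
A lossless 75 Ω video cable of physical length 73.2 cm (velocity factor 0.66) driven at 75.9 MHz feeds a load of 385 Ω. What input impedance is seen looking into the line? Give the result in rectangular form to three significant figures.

λ = v/f = 0.66·c / 75.9 MHz = 2.61 m
βl = 2π·l/λ = 2π × 0.281 = 101°
tan(βl) = tan(101°) = -5.14
Z_in = Z_0·(Z_L + jZ_0·tanβl)/(Z_0 + jZ_L·tanβl)
     = 75·(385 − j385)/(75 − j1980)

Z_in ≈ 15.1 + j14 Ω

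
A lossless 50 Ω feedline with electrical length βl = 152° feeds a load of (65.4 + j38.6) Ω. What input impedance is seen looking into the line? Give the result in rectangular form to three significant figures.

Z_in ≈ 33.9 + j25.2 Ω

tan(βl) = tan(152°) = -0.532
Z_in = Z_0·(Z_L + jZ_0·tanβl)/(Z_0 + jZ_L·tanβl)
     = 50·(65.4 + j12)/(70.5 − j34.8)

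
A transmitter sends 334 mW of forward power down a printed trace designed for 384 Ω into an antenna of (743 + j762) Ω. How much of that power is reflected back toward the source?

|Γ| = |(359 + j762)/(1127 + j762)| = 0.619
|Γ|² = 0.383
P_refl = |Γ|²·P_inc = 128 mW, P_del = (1 − |Γ|²)·P_inc = 206 mW

P_reflected ≈ 128 mW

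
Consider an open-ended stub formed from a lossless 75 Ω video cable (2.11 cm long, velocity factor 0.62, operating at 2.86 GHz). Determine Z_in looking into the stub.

λ = v/f = 0.62·c / 2.86 GHz = 0.065 m
βl = 2π·l/λ = 2π × 0.324 = 117°
tan(βl) = -1.98
For an open-ended stub, Z_in = −jZ_0·cot(βl) = −jZ_0/tan(βl)

Z_in ≈ +j37.9 Ω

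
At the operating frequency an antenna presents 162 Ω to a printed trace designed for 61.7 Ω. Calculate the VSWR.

VSWR ≈ 2.63

For a purely resistive load, VSWR = R_L/Z_0 or Z_0/R_L (whichever > 1) = 162/61.7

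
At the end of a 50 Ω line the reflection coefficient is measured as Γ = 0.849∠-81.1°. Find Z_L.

Z_L = Z_0·(1 + Γ)/(1 − Γ) = 50·(1.13 − j0.839)/(0.869 + j0.839)

Z_L ≈ 9.57 − j57.5 Ω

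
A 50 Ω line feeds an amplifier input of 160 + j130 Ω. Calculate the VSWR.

VSWR ≈ 5.44

Γ = (Z_L − Z_0)/(Z_L + Z_0) = (110 + j130)/(210 + j130)
|Γ| = 170/247 = 0.689
VSWR = (1 + |Γ|)/(1 − |Γ|) = 1.69/0.311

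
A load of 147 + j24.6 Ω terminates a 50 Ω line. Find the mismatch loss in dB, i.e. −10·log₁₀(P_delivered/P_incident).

Γ = (97 + j24.6)/(197 + j24.6), |Γ| = 0.504
|Γ|² = 0.254, so P_del/P_inc = 1 − |Γ|² = 0.746
ML = −10·log₁₀(1 − |Γ|²)

mismatch loss ≈ 1.27 dB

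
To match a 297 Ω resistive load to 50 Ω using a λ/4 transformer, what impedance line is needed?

Z_qwt ≈ 122 Ω

Z_qwt = √(Z_0·R_L) = √(50 × 297) = √14850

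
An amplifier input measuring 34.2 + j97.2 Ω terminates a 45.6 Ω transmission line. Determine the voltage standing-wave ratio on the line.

Γ = (Z_L − Z_0)/(Z_L + Z_0) = (-11.4 + j97.2)/(79.8 + j97.2)
|Γ| = 97.9/126 = 0.778
VSWR = (1 + |Γ|)/(1 − |Γ|) = 1.78/0.222

VSWR ≈ 8.02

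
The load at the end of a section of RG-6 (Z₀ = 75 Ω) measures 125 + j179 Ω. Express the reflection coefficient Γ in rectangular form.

Γ ≈ 0.584 + j0.373

Γ = (Z_L − Z_0)/(Z_L + Z_0) = (50 + j179)/(200 + j179)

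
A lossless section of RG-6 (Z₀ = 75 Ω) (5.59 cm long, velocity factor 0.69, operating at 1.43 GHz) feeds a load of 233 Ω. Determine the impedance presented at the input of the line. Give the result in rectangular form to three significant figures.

Z_in ≈ 49.4 + j68.1 Ω

λ = v/f = 0.69·c / 1.43 GHz = 0.145 m
βl = 2π·l/λ = 2π × 0.386 = 139°
tan(βl) = tan(139°) = -0.869
Z_in = Z_0·(Z_L + jZ_0·tanβl)/(Z_0 + jZ_L·tanβl)
     = 75·(233 − j65.1)/(75 − j202)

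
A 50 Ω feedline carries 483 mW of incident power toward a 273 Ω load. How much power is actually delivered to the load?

Γ = (273 − 50)/(273 + 50) = 0.69
|Γ|² = 0.477
P_refl = |Γ|²·P_inc = 230 mW, P_del = (1 − |Γ|²)·P_inc = 253 mW

P_delivered ≈ 253 mW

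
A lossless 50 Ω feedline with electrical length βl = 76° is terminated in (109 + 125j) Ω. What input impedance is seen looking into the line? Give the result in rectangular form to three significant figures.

tan(βl) = tan(76°) = 4.01
Z_in = Z_0·(Z_L + jZ_0·tanβl)/(Z_0 + jZ_L·tanβl)
     = 50·(109 + j326)/(-451 + j437)

Z_in ≈ 11.8 − j24.6 Ω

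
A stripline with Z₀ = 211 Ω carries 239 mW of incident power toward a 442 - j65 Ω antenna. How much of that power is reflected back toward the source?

P_reflected ≈ 32 mW

|Γ| = |(231 − j65)/(653 − j65)| = 0.366
|Γ|² = 0.134
P_refl = |Γ|²·P_inc = 32 mW, P_del = (1 − |Γ|²)·P_inc = 207 mW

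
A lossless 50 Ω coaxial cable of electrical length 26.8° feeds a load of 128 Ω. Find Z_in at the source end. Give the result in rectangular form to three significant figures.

tan(βl) = tan(26.8°) = 0.505
Z_in = Z_0·(Z_L + jZ_0·tanβl)/(Z_0 + jZ_L·tanβl)
     = 50·(128 + j25.3)/(50 + j64.7)

Z_in ≈ 60.1 − j52.5 Ω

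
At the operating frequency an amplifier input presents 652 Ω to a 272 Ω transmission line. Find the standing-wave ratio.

For a purely resistive load, VSWR = R_L/Z_0 or Z_0/R_L (whichever > 1) = 652/272

VSWR ≈ 2.4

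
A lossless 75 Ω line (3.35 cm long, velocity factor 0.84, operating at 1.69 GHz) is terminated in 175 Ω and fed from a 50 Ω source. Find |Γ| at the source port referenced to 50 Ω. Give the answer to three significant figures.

|Γ| ≈ 0.237

λ = v/f = 0.84·c / 1.69 GHz = 0.149 m
βl = 2π·l/λ = 2π × 0.225 = 80.9°
tan(βl) = 6.23
Z_in = Z_0·(Z_L + jZ_0·tanβl)/(Z_0 + jZ_L·tanβl) = 32.8 − j9.78 Ω
Γ_s = (Z_in − Z_s)/(Z_in + Z_s) = (-17.2 − j9.78)/(82.8 − j9.78), |Γ_s| = 0.237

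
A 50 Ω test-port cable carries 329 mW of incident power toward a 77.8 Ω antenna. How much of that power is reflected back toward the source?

P_reflected ≈ 15.6 mW

Γ = (77.8 − 50)/(77.8 + 50) = 0.218
|Γ|² = 0.0473
P_refl = |Γ|²·P_inc = 15.6 mW, P_del = (1 − |Γ|²)·P_inc = 313 mW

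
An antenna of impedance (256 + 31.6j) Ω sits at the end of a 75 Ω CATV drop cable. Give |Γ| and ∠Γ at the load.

Γ = (Z_L − Z_0)/(Z_L + Z_0) = (181 + j31.6)/(331 + j31.6)
|Γ| = 184/333 = 0.553

Γ ≈ 0.553 ∠ 4.45°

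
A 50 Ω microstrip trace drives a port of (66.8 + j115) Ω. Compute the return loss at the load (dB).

Γ = (16.8 + j115)/(116.8 + j115), |Γ| = 0.709
RL = −20·log₁₀|Γ| = −20·log₁₀(0.709)

RL ≈ 2.99 dB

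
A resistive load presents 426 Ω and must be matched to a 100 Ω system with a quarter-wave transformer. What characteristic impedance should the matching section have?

Z_qwt ≈ 206 Ω

Z_qwt = √(Z_0·R_L) = √(100 × 426) = √42600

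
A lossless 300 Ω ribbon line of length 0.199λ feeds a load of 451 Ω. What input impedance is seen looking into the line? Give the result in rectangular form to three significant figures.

βl = 2π × 0.199 = 71.6°
tan(βl) = tan(71.6°) = 3.01
Z_in = Z_0·(Z_L + jZ_0·tanβl)/(Z_0 + jZ_L·tanβl)
     = 300·(451 + j904)/(300 + j1360)

Z_in ≈ 211 − j52.9 Ω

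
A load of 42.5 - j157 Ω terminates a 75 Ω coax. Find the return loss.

Γ = (-32.5 − j157)/(117.5 − j157), |Γ| = 0.818
RL = −20·log₁₀|Γ| = −20·log₁₀(0.818)

RL ≈ 1.75 dB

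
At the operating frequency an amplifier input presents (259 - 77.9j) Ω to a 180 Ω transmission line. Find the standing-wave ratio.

Γ = (Z_L − Z_0)/(Z_L + Z_0) = (79 − j77.9)/(439 − j77.9)
|Γ| = 111/446 = 0.249
VSWR = (1 + |Γ|)/(1 − |Γ|) = 1.25/0.751

VSWR ≈ 1.66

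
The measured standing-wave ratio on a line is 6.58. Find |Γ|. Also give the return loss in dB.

|Γ| ≈ 0.736; return loss ≈ 2.66 dB

|Γ| = (S − 1)/(S + 1) = (6.58 − 1)/(6.58 + 1) = 5.58/7.58
RL = −20·log₁₀|Γ| = −20·log₁₀(0.736)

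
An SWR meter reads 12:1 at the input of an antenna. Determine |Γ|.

|Γ| = (S − 1)/(S + 1) = (12 − 1)/(12 + 1) = 11/13

|Γ| ≈ 0.846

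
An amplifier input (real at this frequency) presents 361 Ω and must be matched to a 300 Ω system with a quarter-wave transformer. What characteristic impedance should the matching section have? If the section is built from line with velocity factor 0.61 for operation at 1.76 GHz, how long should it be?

Z_qwt = √(Z_0·R_L) = √(300 × 361) = √108300
λ = 0.61·c/f = 0.104 m, so l = λ/4 = 0.026 m

Z_qwt ≈ 329 Ω; length ≈ 2.6 cm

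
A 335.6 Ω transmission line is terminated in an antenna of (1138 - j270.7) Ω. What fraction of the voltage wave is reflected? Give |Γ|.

Γ = (Z_L − Z_0)/(Z_L + Z_0) = (802.4 − j270.7)/(1474 − j270.7)
|Γ| = 847/1500

|Γ| ≈ 0.565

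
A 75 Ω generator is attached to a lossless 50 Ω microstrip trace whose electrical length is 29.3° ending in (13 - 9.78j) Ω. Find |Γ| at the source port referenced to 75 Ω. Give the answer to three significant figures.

|Γ| ≈ 0.702

tan(βl) = 0.561
Z_in = Z_0·(Z_L + jZ_0·tanβl)/(Z_0 + jZ_L·tanβl) = 13.6 + j14.7 Ω
Γ_s = (Z_in − Z_s)/(Z_in + Z_s) = (-61.4 + j14.7)/(88.6 + j14.7), |Γ_s| = 0.702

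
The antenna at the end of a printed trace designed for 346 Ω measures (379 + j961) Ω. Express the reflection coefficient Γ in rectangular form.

Γ = (Z_L − Z_0)/(Z_L + Z_0) = (33 + j961)/(725 + j961)

Γ ≈ 0.654 + j0.459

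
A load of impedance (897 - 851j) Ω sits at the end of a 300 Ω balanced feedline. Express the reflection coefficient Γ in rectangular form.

Γ = (Z_L − Z_0)/(Z_L + Z_0) = (597 − j851)/(1197 − j851)

Γ ≈ 0.667 − j0.237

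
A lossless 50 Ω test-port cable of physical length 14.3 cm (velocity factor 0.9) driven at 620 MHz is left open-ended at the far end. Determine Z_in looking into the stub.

Z_in ≈ +j26.8 Ω

λ = v/f = 0.9·c / 620 MHz = 0.435 m
βl = 2π·l/λ = 2π × 0.328 = 118°
tan(βl) = -1.86
For an open-ended stub, Z_in = −jZ_0·cot(βl) = −jZ_0/tan(βl)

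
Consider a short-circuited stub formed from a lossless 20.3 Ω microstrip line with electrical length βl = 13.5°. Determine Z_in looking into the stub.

tan(βl) = 0.24
For a short-circuited stub, Z_in = jZ_0·tan(βl)

Z_in ≈ +j4.87 Ω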